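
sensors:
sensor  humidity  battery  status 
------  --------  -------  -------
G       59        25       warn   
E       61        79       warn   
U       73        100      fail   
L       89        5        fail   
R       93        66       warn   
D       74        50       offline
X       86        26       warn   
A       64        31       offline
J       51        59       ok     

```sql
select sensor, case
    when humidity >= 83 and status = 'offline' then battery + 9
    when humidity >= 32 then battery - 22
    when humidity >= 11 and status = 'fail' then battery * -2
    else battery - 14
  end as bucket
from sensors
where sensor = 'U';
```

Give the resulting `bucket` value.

sensor = U: humidity=73, battery=100, status=fail.
humidity >= 83 and status = 'offline' → false
humidity >= 32 → true → 78

78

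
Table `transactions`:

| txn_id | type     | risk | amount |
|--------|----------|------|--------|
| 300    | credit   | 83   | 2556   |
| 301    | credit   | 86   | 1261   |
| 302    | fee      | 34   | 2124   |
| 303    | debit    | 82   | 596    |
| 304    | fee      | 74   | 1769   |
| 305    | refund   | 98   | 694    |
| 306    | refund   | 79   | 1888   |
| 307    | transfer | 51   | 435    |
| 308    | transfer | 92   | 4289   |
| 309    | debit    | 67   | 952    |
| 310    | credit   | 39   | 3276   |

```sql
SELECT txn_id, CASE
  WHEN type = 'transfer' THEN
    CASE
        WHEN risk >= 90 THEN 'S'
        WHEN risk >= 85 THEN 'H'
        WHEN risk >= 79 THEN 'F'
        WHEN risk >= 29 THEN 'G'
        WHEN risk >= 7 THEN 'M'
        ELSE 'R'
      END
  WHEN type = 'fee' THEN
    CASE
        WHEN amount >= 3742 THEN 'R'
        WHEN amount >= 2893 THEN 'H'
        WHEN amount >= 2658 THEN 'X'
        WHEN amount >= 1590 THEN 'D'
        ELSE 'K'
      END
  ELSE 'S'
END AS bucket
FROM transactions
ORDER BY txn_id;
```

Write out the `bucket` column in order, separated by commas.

txn_id=300: type='credit' → outer ELSE → S
txn_id=301: type='credit' → outer ELSE → S
txn_id=302: type='fee' → inner[amount >= 1590] → D
txn_id=303: type='debit' → outer ELSE → S
txn_id=304: type='fee' → inner[amount >= 1590] → D
txn_id=305: type='refund' → outer ELSE → S
txn_id=306: type='refund' → outer ELSE → S
txn_id=307: type='transfer' → inner[risk >= 29] → G
txn_id=308: type='transfer' → inner[risk >= 90] → S
txn_id=309: type='debit' → outer ELSE → S
txn_id=310: type='credit' → outer ELSE → S

S, S, D, S, D, S, S, G, S, S, S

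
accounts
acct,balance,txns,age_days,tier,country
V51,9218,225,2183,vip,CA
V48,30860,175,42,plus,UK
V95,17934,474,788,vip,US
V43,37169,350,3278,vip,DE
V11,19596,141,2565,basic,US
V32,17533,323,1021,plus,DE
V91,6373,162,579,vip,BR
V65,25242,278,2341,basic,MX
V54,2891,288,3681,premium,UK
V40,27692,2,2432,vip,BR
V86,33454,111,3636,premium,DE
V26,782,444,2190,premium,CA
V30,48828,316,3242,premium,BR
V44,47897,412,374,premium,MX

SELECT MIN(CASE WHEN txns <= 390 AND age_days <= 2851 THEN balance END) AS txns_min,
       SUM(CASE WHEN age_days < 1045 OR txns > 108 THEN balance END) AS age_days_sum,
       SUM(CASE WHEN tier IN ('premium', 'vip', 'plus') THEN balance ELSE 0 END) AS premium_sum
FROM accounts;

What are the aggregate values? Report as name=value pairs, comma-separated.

[txns_min: txns <= 390 AND age_days <= 2851]
acct=V51: ✓ → 9218
acct=V48: ✓ → 30860
acct=V95: ✗
acct=V43: ✗
acct=V11: ✓ → 19596
acct=V32: ✓ → 17533
acct=V91: ✓ → 6373
acct=V65: ✓ → 25242
acct=V54: ✗
acct=V40: ✓ → 27692
acct=V86: ✗
acct=V26: ✗
acct=V30: ✗
acct=V44: ✗
txns_min = MIN(9218, 30860, 19596, 17533, 6373, 25242, 27692) = 6373
—
[age_days_sum: age_days < 1045 OR txns > 108]
acct=V51: ✓ → 9218
acct=V48: ✓ → 30860
acct=V95: ✓ → 17934
acct=V43: ✓ → 37169
acct=V11: ✓ → 19596
acct=V32: ✓ → 17533
acct=V91: ✓ → 6373
acct=V65: ✓ → 25242
acct=V54: ✓ → 2891
acct=V40: ✗
acct=V86: ✓ → 33454
acct=V26: ✓ → 782
acct=V30: ✓ → 48828
acct=V44: ✓ → 47897
age_days_sum = 9218 + 30860 + 17934 + 37169 + 19596 + 17533 + 6373 + 25242 + 2891 + 33454 + 782 + 48828 + 47897 = 297777
—
[premium_sum: tier IN ('premium', 'vip', 'plus')]
acct=V51: ✓ → 9218
acct=V48: ✓ → 30860
acct=V95: ✓ → 17934
acct=V43: ✓ → 37169
acct=V11: ✗
acct=V32: ✓ → 17533
acct=V91: ✓ → 6373
acct=V65: ✗
acct=V54: ✓ → 2891
acct=V40: ✓ → 27692
acct=V86: ✓ → 33454
acct=V26: ✓ → 782
acct=V30: ✓ → 48828
acct=V44: ✓ → 47897
premium_sum = 9218 + 30860 + 17934 + 37169 + 17533 + 6373 + 2891 + 27692 + 33454 + 782 + 48828 + 47897 = 280631

txns_min=6373, age_days_sum=297777, premium_sum=280631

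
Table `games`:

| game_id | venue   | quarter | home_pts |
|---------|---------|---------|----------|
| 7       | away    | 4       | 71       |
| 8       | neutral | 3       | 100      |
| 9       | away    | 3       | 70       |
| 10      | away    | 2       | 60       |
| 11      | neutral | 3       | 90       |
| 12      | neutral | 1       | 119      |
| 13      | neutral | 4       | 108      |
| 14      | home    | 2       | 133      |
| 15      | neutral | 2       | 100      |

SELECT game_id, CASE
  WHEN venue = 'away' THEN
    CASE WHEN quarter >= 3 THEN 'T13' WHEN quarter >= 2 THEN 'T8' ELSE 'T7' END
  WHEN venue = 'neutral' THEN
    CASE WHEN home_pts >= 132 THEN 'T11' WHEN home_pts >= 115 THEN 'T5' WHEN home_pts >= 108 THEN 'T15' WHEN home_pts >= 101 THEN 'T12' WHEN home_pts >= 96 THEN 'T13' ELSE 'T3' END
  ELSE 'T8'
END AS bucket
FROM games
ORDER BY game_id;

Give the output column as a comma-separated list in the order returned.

game_id=7: venue='away' → inner[quarter >= 3] → T13
game_id=8: venue='neutral' → inner[home_pts >= 96] → T13
game_id=9: venue='away' → inner[quarter >= 3] → T13
game_id=10: venue='away' → inner[quarter >= 2] → T8
game_id=11: venue='neutral' → inner[ELSE] → T3
game_id=12: venue='neutral' → inner[home_pts >= 115] → T5
game_id=13: venue='neutral' → inner[home_pts >= 108] → T15
game_id=14: venue='home' → outer ELSE → T8
game_id=15: venue='neutral' → inner[home_pts >= 96] → T13

T13, T13, T13, T8, T3, T5, T15, T8, T13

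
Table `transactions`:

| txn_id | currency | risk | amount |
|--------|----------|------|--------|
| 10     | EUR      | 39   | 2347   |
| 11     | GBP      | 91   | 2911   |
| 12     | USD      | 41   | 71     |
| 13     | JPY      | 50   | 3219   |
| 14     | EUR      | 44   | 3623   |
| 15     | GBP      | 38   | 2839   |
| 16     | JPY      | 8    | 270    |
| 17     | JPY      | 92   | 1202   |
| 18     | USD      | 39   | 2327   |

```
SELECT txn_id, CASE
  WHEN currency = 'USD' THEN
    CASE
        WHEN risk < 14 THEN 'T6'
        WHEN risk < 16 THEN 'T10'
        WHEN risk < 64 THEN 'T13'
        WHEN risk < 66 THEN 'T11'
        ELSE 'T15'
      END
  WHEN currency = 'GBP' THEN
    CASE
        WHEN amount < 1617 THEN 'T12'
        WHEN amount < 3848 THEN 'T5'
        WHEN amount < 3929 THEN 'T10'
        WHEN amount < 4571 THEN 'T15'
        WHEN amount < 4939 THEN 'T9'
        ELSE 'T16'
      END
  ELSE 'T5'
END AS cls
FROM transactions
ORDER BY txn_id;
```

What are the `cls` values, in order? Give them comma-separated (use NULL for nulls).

txn_id=10: currency='EUR' → outer ELSE → T5
txn_id=11: currency='GBP' → inner[amount < 3848] → T5
txn_id=12: currency='USD' → inner[risk < 64] → T13
txn_id=13: currency='JPY' → outer ELSE → T5
txn_id=14: currency='EUR' → outer ELSE → T5
txn_id=15: currency='GBP' → inner[amount < 3848] → T5
txn_id=16: currency='JPY' → outer ELSE → T5
txn_id=17: currency='JPY' → outer ELSE → T5
txn_id=18: currency='USD' → inner[risk < 64] → T13

T5, T5, T13, T5, T5, T5, T5, T5, T13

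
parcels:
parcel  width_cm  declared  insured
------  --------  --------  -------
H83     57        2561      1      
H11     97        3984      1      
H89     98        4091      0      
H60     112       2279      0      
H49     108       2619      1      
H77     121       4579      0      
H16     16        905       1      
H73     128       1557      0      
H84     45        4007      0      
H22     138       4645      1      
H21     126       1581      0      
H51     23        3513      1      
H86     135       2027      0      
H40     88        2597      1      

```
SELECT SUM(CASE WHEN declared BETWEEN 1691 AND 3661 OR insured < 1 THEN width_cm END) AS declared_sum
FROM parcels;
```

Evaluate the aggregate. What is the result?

parcel=H83: ✓ → 57
parcel=H11: ✗
parcel=H89: ✓ → 98
parcel=H60: ✓ → 112
parcel=H49: ✓ → 108
parcel=H77: ✓ → 121
parcel=H16: ✗
parcel=H73: ✓ → 128
parcel=H84: ✓ → 45
parcel=H22: ✗
parcel=H21: ✓ → 126
parcel=H51: ✓ → 23
parcel=H86: ✓ → 135
parcel=H40: ✓ → 88
declared_sum = 57 + 98 + 112 + 108 + 121 + 128 + 45 + 126 + 23 + 135 + 88 = 1041

1041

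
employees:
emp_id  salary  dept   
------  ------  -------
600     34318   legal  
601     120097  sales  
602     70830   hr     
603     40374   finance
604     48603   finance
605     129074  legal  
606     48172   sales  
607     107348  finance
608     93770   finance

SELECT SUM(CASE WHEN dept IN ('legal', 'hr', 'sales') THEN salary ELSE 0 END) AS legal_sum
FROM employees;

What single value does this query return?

emp_id=600: ✓ → 34318
emp_id=601: ✓ → 120097
emp_id=602: ✓ → 70830
emp_id=603: ✗
emp_id=604: ✗
emp_id=605: ✓ → 129074
emp_id=606: ✓ → 48172
emp_id=607: ✗
emp_id=608: ✗
legal_sum = 34318 + 120097 + 70830 + 129074 + 48172 = 402491

402491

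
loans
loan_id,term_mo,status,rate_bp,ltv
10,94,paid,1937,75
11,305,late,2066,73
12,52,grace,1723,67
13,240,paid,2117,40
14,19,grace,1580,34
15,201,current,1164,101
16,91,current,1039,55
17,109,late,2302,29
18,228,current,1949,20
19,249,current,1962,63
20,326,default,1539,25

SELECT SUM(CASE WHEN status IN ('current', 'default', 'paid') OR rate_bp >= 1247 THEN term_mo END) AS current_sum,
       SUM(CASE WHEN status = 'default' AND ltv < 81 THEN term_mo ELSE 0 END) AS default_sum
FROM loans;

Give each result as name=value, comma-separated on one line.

[current_sum: status IN ('current', 'default', 'paid') OR rate_bp >= 1247]
loan_id=10: ✓ → 94
loan_id=11: ✓ → 305
loan_id=12: ✓ → 52
loan_id=13: ✓ → 240
loan_id=14: ✓ → 19
loan_id=15: ✓ → 201
loan_id=16: ✓ → 91
loan_id=17: ✓ → 109
loan_id=18: ✓ → 228
loan_id=19: ✓ → 249
loan_id=20: ✓ → 326
current_sum = 94 + 305 + 52 + 240 + 19 + 201 + 91 + 109 + 228 + 249 + 326 = 1914
—
[default_sum: status = 'default' AND ltv < 81]
loan_id=10: ✗
loan_id=11: ✗
loan_id=12: ✗
loan_id=13: ✗
loan_id=14: ✗
loan_id=15: ✗
loan_id=16: ✗
loan_id=17: ✗
loan_id=18: ✗
loan_id=19: ✗
loan_id=20: ✓ → 326
default_sum = 326

current_sum=1914, default_sum=326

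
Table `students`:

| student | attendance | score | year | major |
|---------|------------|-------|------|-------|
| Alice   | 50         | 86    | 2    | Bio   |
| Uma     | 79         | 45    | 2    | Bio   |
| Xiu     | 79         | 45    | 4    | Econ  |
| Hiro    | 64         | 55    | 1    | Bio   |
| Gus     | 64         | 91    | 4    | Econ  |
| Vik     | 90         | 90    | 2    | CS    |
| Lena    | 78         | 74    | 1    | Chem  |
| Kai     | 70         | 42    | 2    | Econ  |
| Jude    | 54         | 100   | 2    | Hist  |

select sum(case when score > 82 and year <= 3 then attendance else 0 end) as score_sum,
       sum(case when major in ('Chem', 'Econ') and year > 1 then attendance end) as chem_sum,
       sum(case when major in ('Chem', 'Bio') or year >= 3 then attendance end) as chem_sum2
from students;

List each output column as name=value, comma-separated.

[score_sum: score > 82 and year <= 3]
student=Alice: ✓ → 50
student=Uma: ✗
student=Xiu: ✗
student=Hiro: ✗
student=Gus: ✗
student=Vik: ✓ → 90
student=Lena: ✗
student=Kai: ✗
student=Jude: ✓ → 54
score_sum = 50 + 90 + 54 = 194
—
[chem_sum: major in ('Chem', 'Econ') and year > 1]
student=Alice: ✗
student=Uma: ✗
student=Xiu: ✓ → 79
student=Hiro: ✗
student=Gus: ✓ → 64
student=Vik: ✗
student=Lena: ✗
student=Kai: ✓ → 70
student=Jude: ✗
chem_sum = 79 + 64 + 70 = 213
—
[chem_sum2: major in ('Chem', 'Bio') or year >= 3]
student=Alice: ✓ → 50
student=Uma: ✓ → 79
student=Xiu: ✓ → 79
student=Hiro: ✓ → 64
student=Gus: ✓ → 64
student=Vik: ✗
student=Lena: ✓ → 78
student=Kai: ✗
student=Jude: ✗
chem_sum2 = 50 + 79 + 79 + 64 + 64 + 78 = 414

score_sum=194, chem_sum=213, chem_sum2=414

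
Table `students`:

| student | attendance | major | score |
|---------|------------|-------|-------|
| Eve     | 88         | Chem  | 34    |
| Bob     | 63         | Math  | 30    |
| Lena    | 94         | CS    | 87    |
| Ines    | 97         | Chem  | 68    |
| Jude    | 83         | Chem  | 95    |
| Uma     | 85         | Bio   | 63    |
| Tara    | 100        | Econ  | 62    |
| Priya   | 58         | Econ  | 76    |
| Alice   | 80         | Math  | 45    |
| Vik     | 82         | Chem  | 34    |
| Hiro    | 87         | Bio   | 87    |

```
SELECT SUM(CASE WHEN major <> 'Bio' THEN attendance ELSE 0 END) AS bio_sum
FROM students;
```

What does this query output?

student=Eve: ✓ → 88
student=Bob: ✓ → 63
student=Lena: ✓ → 94
student=Ines: ✓ → 97
student=Jude: ✓ → 83
student=Uma: ✗
student=Tara: ✓ → 100
student=Priya: ✓ → 58
student=Alice: ✓ → 80
student=Vik: ✓ → 82
student=Hiro: ✗
bio_sum = 88 + 63 + 94 + 97 + 83 + 100 + 58 + 80 + 82 = 745

745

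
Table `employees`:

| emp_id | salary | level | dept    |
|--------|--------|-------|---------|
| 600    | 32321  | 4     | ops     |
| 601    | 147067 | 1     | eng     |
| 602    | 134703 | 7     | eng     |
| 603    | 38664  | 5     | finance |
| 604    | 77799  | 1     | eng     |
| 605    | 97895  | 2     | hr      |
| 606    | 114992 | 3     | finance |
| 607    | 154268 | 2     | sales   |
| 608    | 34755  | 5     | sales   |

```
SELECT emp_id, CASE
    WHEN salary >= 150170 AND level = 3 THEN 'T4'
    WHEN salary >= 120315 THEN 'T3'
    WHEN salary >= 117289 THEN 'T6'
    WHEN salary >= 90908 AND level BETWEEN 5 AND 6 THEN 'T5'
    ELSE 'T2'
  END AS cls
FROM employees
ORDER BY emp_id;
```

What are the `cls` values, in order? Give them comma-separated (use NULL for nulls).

emp_id=600: ELSE → T2
emp_id=601: salary >= 120315 → T3
emp_id=602: salary >= 120315 → T3
emp_id=603: ELSE → T2
emp_id=604: ELSE → T2
emp_id=605: ELSE → T2
emp_id=606: ELSE → T2
emp_id=607: salary >= 120315 → T3
emp_id=608: ELSE → T2

T2, T3, T3, T2, T2, T2, T2, T3, T2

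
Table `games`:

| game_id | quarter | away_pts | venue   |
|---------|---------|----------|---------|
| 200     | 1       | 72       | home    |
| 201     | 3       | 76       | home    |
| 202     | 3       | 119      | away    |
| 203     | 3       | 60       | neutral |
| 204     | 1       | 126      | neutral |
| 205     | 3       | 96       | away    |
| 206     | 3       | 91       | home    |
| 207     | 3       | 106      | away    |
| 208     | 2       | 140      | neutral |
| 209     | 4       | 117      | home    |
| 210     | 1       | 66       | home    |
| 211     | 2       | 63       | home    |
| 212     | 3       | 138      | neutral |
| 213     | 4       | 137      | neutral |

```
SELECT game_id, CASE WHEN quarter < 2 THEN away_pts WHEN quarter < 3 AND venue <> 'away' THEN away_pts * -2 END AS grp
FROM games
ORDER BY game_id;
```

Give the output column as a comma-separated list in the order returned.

game_id=200: quarter < 2 → 72
game_id=201: (no match → NULL) → NULL
game_id=202: (no match → NULL) → NULL
game_id=203: (no match → NULL) → NULL
game_id=204: quarter < 2 → 126
game_id=205: (no match → NULL) → NULL
game_id=206: (no match → NULL) → NULL
game_id=207: (no match → NULL) → NULL
game_id=208: quarter < 3 AND venue <> 'away' → -280
game_id=209: (no match → NULL) → NULL
game_id=210: quarter < 2 → 66
game_id=211: quarter < 3 AND venue <> 'away' → -126
game_id=212: (no match → NULL) → NULL
game_id=213: (no match → NULL) → NULL

72, NULL, NULL, NULL, 126, NULL, NULL, NULL, -280, NULL, 66, -126, NULL, NULL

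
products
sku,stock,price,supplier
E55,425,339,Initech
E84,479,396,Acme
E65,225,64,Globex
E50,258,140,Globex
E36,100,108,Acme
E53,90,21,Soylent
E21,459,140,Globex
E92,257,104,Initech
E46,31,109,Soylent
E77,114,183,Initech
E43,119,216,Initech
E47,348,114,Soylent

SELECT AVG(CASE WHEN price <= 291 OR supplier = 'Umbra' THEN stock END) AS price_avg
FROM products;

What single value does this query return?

200.1

sku=E55: ✗
sku=E84: ✗
sku=E65: ✓ → 225
sku=E50: ✓ → 258
sku=E36: ✓ → 100
sku=E53: ✓ → 90
sku=E21: ✓ → 459
sku=E92: ✓ → 257
sku=E46: ✓ → 31
sku=E77: ✓ → 114
sku=E43: ✓ → 119
sku=E47: ✓ → 348
price_avg = (225 + 258 + 100 + 90 + 459 + 257 + 31 + 114 + 119 + 348) / 10 = 200.1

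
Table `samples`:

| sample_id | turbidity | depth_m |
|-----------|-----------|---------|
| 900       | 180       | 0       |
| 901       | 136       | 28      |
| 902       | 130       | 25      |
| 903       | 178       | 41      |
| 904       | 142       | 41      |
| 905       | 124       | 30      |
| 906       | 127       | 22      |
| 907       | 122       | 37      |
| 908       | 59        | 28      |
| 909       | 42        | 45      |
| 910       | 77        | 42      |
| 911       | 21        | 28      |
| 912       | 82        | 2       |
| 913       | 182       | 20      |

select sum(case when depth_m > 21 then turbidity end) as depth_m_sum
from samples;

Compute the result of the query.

1158

sample_id=900: ✗
sample_id=901: ✓ → 136
sample_id=902: ✓ → 130
sample_id=903: ✓ → 178
sample_id=904: ✓ → 142
sample_id=905: ✓ → 124
sample_id=906: ✓ → 127
sample_id=907: ✓ → 122
sample_id=908: ✓ → 59
sample_id=909: ✓ → 42
sample_id=910: ✓ → 77
sample_id=911: ✓ → 21
sample_id=912: ✗
sample_id=913: ✗
depth_m_sum = 136 + 130 + 178 + 142 + 124 + 127 + 122 + 59 + 42 + 77 + 21 = 1158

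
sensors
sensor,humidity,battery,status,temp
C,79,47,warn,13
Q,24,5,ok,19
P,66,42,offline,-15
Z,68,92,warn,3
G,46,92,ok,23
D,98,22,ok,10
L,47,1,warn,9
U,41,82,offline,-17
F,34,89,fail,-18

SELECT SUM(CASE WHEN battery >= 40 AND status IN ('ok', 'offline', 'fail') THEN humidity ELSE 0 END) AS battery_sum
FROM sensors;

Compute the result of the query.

sensor=C: ✗
sensor=Q: ✗
sensor=P: ✓ → 66
sensor=Z: ✗
sensor=G: ✓ → 46
sensor=D: ✗
sensor=L: ✗
sensor=U: ✓ → 41
sensor=F: ✓ → 34
battery_sum = 66 + 46 + 41 + 34 = 187

187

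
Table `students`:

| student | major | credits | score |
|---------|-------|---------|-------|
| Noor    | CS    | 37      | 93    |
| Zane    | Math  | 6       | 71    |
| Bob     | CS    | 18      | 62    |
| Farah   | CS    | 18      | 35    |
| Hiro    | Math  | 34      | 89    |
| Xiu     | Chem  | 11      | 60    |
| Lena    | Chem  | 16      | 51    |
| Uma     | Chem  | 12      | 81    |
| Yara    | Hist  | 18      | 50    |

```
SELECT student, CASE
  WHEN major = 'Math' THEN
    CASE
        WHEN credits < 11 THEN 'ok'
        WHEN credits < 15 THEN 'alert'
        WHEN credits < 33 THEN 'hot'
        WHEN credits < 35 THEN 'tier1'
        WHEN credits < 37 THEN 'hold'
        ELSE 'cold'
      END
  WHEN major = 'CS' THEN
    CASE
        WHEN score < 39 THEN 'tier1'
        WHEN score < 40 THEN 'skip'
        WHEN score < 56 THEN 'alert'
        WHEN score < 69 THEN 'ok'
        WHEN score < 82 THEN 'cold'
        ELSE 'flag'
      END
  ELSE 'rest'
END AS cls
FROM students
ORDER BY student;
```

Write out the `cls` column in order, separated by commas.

ok, tier1, tier1, rest, flag, rest, rest, rest, ok

student=Bob: major='CS' → inner[score < 69] → ok
student=Farah: major='CS' → inner[score < 39] → tier1
student=Hiro: major='Math' → inner[credits < 35] → tier1
student=Lena: major='Chem' → outer ELSE → rest
student=Noor: major='CS' → inner[ELSE] → flag
student=Uma: major='Chem' → outer ELSE → rest
student=Xiu: major='Chem' → outer ELSE → rest
student=Yara: major='Hist' → outer ELSE → rest
student=Zane: major='Math' → inner[credits < 11] → ok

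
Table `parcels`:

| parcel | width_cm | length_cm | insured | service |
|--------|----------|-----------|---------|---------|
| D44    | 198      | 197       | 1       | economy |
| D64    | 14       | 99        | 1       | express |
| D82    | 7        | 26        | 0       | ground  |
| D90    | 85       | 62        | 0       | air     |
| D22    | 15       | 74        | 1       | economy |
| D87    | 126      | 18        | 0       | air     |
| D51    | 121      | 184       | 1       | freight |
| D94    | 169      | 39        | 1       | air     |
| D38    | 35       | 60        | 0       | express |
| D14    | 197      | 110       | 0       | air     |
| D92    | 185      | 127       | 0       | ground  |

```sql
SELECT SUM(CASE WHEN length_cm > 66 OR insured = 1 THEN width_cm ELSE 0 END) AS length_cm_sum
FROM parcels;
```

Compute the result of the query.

parcel=D44: ✓ → 198
parcel=D64: ✓ → 14
parcel=D82: ✗
parcel=D90: ✗
parcel=D22: ✓ → 15
parcel=D87: ✗
parcel=D51: ✓ → 121
parcel=D94: ✓ → 169
parcel=D38: ✗
parcel=D14: ✓ → 197
parcel=D92: ✓ → 185
length_cm_sum = 198 + 14 + 15 + 121 + 169 + 197 + 185 = 899

899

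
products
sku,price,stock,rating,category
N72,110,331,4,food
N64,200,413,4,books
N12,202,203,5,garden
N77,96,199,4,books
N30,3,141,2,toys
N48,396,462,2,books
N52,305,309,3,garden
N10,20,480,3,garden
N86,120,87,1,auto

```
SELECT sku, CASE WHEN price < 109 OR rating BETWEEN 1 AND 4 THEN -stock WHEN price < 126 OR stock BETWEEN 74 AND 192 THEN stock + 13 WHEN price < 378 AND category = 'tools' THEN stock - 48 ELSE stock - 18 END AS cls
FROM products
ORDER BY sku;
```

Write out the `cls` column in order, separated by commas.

-480, 185, -141, -462, -309, -413, -331, -199, -87

sku=N10: price < 109 OR rating BETWEEN 1 AND 4 → -480
sku=N12: ELSE → 185
sku=N30: price < 109 OR rating BETWEEN 1 AND 4 → -141
sku=N48: price < 109 OR rating BETWEEN 1 AND 4 → -462
sku=N52: price < 109 OR rating BETWEEN 1 AND 4 → -309
sku=N64: price < 109 OR rating BETWEEN 1 AND 4 → -413
sku=N72: price < 109 OR rating BETWEEN 1 AND 4 → -331
sku=N77: price < 109 OR rating BETWEEN 1 AND 4 → -199
sku=N86: price < 109 OR rating BETWEEN 1 AND 4 → -87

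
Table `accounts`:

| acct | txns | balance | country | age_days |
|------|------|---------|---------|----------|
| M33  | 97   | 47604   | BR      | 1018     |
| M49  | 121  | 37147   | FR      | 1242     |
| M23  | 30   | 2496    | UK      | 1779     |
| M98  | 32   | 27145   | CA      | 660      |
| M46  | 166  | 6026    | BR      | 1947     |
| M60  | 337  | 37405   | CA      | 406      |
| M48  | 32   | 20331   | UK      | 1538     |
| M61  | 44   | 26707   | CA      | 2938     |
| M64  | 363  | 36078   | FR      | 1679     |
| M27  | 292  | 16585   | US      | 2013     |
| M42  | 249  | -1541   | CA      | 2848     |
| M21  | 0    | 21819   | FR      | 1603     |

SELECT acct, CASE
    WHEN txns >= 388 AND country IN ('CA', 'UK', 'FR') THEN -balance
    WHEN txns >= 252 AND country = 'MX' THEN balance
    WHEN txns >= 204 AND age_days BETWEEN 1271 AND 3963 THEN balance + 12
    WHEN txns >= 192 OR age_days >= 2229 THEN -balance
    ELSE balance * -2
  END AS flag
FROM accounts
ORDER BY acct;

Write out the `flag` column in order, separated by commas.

-43638, -4992, 16597, -95208, -1529, -12052, -40662, -74294, -37405, -26707, 36090, -54290

acct=M21: ELSE → -43638
acct=M23: ELSE → -4992
acct=M27: txns >= 204 AND age_days BETWEEN 1271 AND 3963 → 16597
acct=M33: ELSE → -95208
acct=M42: txns >= 204 AND age_days BETWEEN 1271 AND 3963 → -1529
acct=M46: ELSE → -12052
acct=M48: ELSE → -40662
acct=M49: ELSE → -74294
acct=M60: txns >= 192 OR age_days >= 2229 → -37405
acct=M61: txns >= 192 OR age_days >= 2229 → -26707
acct=M64: txns >= 204 AND age_days BETWEEN 1271 AND 3963 → 36090
acct=M98: ELSE → -54290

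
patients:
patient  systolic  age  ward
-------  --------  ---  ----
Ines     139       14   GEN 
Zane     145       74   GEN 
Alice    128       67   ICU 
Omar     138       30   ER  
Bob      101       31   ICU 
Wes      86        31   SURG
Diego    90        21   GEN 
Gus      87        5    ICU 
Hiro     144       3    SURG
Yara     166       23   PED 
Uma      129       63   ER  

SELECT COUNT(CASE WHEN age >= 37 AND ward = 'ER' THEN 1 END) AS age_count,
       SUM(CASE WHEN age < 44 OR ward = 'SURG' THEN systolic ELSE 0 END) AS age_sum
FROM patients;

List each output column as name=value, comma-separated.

age_count=1, age_sum=951

[age_count: age >= 37 AND ward = 'ER']
patient=Ines: ✗
patient=Zane: ✗
patient=Alice: ✗
patient=Omar: ✗
patient=Bob: ✗
patient=Wes: ✗
patient=Diego: ✗
patient=Gus: ✗
patient=Hiro: ✗
patient=Yara: ✗
patient=Uma: ✓ → 1
age_count = COUNT(1) = 1
—
[age_sum: age < 44 OR ward = 'SURG']
patient=Ines: ✓ → 139
patient=Zane: ✗
patient=Alice: ✗
patient=Omar: ✓ → 138
patient=Bob: ✓ → 101
patient=Wes: ✓ → 86
patient=Diego: ✓ → 90
patient=Gus: ✓ → 87
patient=Hiro: ✓ → 144
patient=Yara: ✓ → 166
patient=Uma: ✗
age_sum = 139 + 138 + 101 + 86 + 90 + 87 + 144 + 166 = 951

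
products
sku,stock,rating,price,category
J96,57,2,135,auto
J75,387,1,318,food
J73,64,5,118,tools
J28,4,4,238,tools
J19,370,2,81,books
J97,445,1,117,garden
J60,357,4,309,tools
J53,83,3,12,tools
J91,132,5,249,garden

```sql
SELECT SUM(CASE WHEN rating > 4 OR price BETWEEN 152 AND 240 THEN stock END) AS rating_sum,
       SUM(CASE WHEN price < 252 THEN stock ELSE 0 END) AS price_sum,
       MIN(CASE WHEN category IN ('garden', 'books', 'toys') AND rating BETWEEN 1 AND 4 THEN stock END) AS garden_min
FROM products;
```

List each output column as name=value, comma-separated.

rating_sum=200, price_sum=1155, garden_min=370

[rating_sum: rating > 4 OR price BETWEEN 152 AND 240]
sku=J96: ✗
sku=J75: ✗
sku=J73: ✓ → 64
sku=J28: ✓ → 4
sku=J19: ✗
sku=J97: ✗
sku=J60: ✗
sku=J53: ✗
sku=J91: ✓ → 132
rating_sum = 64 + 4 + 132 = 200
—
[price_sum: price < 252]
sku=J96: ✓ → 57
sku=J75: ✗
sku=J73: ✓ → 64
sku=J28: ✓ → 4
sku=J19: ✓ → 370
sku=J97: ✓ → 445
sku=J60: ✗
sku=J53: ✓ → 83
sku=J91: ✓ → 132
price_sum = 57 + 64 + 4 + 370 + 445 + 83 + 132 = 1155
—
[garden_min: category IN ('garden', 'books', 'toys') AND rating BETWEEN 1 AND 4]
sku=J96: ✗
sku=J75: ✗
sku=J73: ✗
sku=J28: ✗
sku=J19: ✓ → 370
sku=J97: ✓ → 445
sku=J60: ✗
sku=J53: ✗
sku=J91: ✗
garden_min = MIN(370, 445) = 370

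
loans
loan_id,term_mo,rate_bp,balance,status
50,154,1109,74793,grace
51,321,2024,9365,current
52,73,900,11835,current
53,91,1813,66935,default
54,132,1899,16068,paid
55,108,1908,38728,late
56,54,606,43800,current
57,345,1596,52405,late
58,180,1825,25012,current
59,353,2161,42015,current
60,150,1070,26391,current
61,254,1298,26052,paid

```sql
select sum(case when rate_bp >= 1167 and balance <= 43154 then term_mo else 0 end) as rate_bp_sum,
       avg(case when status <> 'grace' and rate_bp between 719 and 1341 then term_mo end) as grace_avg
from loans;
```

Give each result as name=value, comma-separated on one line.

[rate_bp_sum: rate_bp >= 1167 and balance <= 43154]
loan_id=50: ✗
loan_id=51: ✓ → 321
loan_id=52: ✗
loan_id=53: ✗
loan_id=54: ✓ → 132
loan_id=55: ✓ → 108
loan_id=56: ✗
loan_id=57: ✗
loan_id=58: ✓ → 180
loan_id=59: ✓ → 353
loan_id=60: ✗
loan_id=61: ✓ → 254
rate_bp_sum = 321 + 132 + 108 + 180 + 353 + 254 = 1348
—
[grace_avg: status <> 'grace' and rate_bp between 719 and 1341]
loan_id=50: ✗
loan_id=51: ✗
loan_id=52: ✓ → 73
loan_id=53: ✗
loan_id=54: ✗
loan_id=55: ✗
loan_id=56: ✗
loan_id=57: ✗
loan_id=58: ✗
loan_id=59: ✗
loan_id=60: ✓ → 150
loan_id=61: ✓ → 254
grace_avg = (73 + 150 + 254) / 3 = 159

rate_bp_sum=1348, grace_avg=159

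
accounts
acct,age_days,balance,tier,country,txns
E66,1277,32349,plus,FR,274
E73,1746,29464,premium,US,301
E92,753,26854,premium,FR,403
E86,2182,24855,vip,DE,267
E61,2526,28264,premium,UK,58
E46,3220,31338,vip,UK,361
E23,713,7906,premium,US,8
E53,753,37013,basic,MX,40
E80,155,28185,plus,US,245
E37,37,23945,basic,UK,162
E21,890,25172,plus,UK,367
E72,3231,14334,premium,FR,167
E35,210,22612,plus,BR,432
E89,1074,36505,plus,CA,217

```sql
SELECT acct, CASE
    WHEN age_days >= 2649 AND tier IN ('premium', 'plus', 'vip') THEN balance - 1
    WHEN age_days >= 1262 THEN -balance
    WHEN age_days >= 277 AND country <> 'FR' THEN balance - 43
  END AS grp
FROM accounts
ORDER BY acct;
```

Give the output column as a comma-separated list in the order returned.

25129, 7863, NULL, NULL, 31337, 36970, -28264, -32349, 14333, -29464, NULL, -24855, 36462, NULL

acct=E21: age_days >= 277 AND country <> 'FR' → 25129
acct=E23: age_days >= 277 AND country <> 'FR' → 7863
acct=E35: (no match → NULL) → NULL
acct=E37: (no match → NULL) → NULL
acct=E46: age_days >= 2649 AND tier IN ('premium', 'plus', 'vip') → 31337
acct=E53: age_days >= 277 AND country <> 'FR' → 36970
acct=E61: age_days >= 1262 → -28264
acct=E66: age_days >= 1262 → -32349
acct=E72: age_days >= 2649 AND tier IN ('premium', 'plus', 'vip') → 14333
acct=E73: age_days >= 1262 → -29464
acct=E80: (no match → NULL) → NULL
acct=E86: age_days >= 1262 → -24855
acct=E89: age_days >= 277 AND country <> 'FR' → 36462
acct=E92: (no match → NULL) → NULL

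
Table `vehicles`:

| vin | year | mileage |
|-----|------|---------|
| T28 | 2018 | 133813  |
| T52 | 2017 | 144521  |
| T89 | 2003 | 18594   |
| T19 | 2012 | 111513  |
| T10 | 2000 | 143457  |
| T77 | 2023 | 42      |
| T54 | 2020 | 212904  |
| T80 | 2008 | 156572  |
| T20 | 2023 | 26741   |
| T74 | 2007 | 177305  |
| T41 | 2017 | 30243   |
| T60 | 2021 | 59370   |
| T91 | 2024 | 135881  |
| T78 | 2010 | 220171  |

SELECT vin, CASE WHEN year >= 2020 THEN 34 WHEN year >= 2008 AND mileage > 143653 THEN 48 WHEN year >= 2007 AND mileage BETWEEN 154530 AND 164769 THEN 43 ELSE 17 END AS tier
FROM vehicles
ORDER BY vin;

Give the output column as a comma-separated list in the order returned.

vin=T10: ELSE → 17
vin=T19: ELSE → 17
vin=T20: year >= 2020 → 34
vin=T28: ELSE → 17
vin=T41: ELSE → 17
vin=T52: year >= 2008 AND mileage > 143653 → 48
vin=T54: year >= 2020 → 34
vin=T60: year >= 2020 → 34
vin=T74: ELSE → 17
vin=T77: year >= 2020 → 34
vin=T78: year >= 2008 AND mileage > 143653 → 48
vin=T80: year >= 2008 AND mileage > 143653 → 48
vin=T89: ELSE → 17
vin=T91: year >= 2020 → 34

17, 17, 34, 17, 17, 48, 34, 34, 17, 34, 48, 48, 17, 34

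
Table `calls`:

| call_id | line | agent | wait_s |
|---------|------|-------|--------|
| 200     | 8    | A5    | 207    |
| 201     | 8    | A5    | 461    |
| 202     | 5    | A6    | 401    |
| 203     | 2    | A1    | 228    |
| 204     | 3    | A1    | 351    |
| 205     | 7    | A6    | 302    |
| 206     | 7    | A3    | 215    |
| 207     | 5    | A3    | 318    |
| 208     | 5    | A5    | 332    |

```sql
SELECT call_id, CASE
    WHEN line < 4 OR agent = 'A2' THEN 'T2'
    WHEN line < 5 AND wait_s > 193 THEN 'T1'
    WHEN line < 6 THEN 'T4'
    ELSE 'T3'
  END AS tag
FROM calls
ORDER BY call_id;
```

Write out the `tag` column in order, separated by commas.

call_id=200: ELSE → T3
call_id=201: ELSE → T3
call_id=202: line < 6 → T4
call_id=203: line < 4 OR agent = 'A2' → T2
call_id=204: line < 4 OR agent = 'A2' → T2
call_id=205: ELSE → T3
call_id=206: ELSE → T3
call_id=207: line < 6 → T4
call_id=208: line < 6 → T4

T3, T3, T4, T2, T2, T3, T3, T4, T4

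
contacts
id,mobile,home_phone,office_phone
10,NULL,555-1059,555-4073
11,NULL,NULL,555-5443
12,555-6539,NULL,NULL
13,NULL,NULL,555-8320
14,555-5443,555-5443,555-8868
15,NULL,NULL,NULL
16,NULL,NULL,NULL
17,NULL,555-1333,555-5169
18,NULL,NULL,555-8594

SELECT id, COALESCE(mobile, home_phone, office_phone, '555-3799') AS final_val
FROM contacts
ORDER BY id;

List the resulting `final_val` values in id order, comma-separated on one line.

555-1059, 555-5443, 555-6539, 555-8320, 555-5443, 555-3799, 555-3799, 555-1333, 555-8594

id=10: mobile=NULL, home_phone=555-1059 → 555-1059
id=11: mobile=NULL, home_phone=NULL, office_phone=555-5443 → 555-5443
id=12: mobile=555-6539 → 555-6539
id=13: mobile=NULL, home_phone=NULL, office_phone=555-8320 → 555-8320
id=14: mobile=555-5443 → 555-5443
id=15: mobile=NULL, home_phone=NULL, office_phone=NULL, → literal 555-3799 → 555-3799
id=16: mobile=NULL, home_phone=NULL, office_phone=NULL, → literal 555-3799 → 555-3799
id=17: mobile=NULL, home_phone=555-1333 → 555-1333
id=18: mobile=NULL, home_phone=NULL, office_phone=555-8594 → 555-8594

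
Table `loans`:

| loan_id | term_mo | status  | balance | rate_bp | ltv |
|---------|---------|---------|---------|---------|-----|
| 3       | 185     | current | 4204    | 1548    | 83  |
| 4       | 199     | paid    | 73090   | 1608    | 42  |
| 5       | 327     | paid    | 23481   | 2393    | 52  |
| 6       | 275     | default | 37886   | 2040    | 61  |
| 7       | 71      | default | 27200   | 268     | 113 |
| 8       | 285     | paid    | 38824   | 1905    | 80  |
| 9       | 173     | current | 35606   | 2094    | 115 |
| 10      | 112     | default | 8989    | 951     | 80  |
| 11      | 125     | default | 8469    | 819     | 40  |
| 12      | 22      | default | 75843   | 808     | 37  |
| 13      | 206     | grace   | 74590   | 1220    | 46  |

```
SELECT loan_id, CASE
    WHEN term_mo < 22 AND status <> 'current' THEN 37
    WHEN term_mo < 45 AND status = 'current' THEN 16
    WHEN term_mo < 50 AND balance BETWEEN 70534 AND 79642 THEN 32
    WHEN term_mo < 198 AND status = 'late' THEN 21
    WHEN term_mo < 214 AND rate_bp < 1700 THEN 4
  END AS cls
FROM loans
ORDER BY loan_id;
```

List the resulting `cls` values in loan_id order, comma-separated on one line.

loan_id=3: term_mo < 214 AND rate_bp < 1700 → 4
loan_id=4: term_mo < 214 AND rate_bp < 1700 → 4
loan_id=5: (no match → NULL) → NULL
loan_id=6: (no match → NULL) → NULL
loan_id=7: term_mo < 214 AND rate_bp < 1700 → 4
loan_id=8: (no match → NULL) → NULL
loan_id=9: (no match → NULL) → NULL
loan_id=10: term_mo < 214 AND rate_bp < 1700 → 4
loan_id=11: term_mo < 214 AND rate_bp < 1700 → 4
loan_id=12: term_mo < 50 AND balance BETWEEN 70534 AND 79642 → 32
loan_id=13: term_mo < 214 AND rate_bp < 1700 → 4

4, 4, NULL, NULL, 4, NULL, NULL, 4, 4, 32, 4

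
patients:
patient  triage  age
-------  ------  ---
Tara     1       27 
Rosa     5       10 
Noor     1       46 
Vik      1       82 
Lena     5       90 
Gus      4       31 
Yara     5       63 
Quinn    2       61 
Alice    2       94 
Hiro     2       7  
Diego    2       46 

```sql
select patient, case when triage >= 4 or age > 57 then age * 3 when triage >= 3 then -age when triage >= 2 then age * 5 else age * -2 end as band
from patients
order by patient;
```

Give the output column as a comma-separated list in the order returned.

282, 230, 93, 35, 270, -92, 183, 30, -54, 246, 189

patient=Alice: triage >= 4 or age > 57 → 282
patient=Diego: triage >= 2 → 230
patient=Gus: triage >= 4 or age > 57 → 93
patient=Hiro: triage >= 2 → 35
patient=Lena: triage >= 4 or age > 57 → 270
patient=Noor: ELSE → -92
patient=Quinn: triage >= 4 or age > 57 → 183
patient=Rosa: triage >= 4 or age > 57 → 30
patient=Tara: ELSE → -54
patient=Vik: triage >= 4 or age > 57 → 246
patient=Yara: triage >= 4 or age > 57 → 189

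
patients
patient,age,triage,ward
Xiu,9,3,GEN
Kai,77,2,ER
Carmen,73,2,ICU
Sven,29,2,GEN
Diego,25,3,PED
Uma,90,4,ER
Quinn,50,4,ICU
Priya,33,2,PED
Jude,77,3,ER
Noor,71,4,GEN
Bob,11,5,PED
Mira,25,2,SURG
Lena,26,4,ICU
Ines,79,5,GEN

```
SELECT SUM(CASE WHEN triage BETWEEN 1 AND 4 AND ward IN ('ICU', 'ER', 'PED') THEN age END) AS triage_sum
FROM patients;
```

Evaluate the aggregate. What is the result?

patient=Xiu: ✗
patient=Kai: ✓ → 77
patient=Carmen: ✓ → 73
patient=Sven: ✗
patient=Diego: ✓ → 25
patient=Uma: ✓ → 90
patient=Quinn: ✓ → 50
patient=Priya: ✓ → 33
patient=Jude: ✓ → 77
patient=Noor: ✗
patient=Bob: ✗
patient=Mira: ✗
patient=Lena: ✓ → 26
patient=Ines: ✗
triage_sum = 77 + 73 + 25 + 90 + 50 + 33 + 77 + 26 = 451

451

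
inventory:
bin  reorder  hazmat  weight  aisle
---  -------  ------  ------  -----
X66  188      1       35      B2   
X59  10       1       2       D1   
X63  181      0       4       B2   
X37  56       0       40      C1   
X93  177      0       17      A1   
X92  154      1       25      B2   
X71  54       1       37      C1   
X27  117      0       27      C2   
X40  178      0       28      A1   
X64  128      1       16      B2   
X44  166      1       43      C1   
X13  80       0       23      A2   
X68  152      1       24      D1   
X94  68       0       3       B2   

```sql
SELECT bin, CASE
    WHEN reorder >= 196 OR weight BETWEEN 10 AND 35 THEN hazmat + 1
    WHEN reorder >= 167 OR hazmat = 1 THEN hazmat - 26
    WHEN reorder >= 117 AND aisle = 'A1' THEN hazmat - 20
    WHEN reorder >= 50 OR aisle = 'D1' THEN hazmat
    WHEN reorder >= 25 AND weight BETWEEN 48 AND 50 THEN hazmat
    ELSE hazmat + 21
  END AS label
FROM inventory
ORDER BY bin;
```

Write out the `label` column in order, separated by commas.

1, 1, 0, 1, -25, -25, -26, 2, 2, 2, -25, 2, 1, 0

bin=X13: reorder >= 196 OR weight BETWEEN 10 AND 35 → 1
bin=X27: reorder >= 196 OR weight BETWEEN 10 AND 35 → 1
bin=X37: reorder >= 50 OR aisle = 'D1' → 0
bin=X40: reorder >= 196 OR weight BETWEEN 10 AND 35 → 1
bin=X44: reorder >= 167 OR hazmat = 1 → -25
bin=X59: reorder >= 167 OR hazmat = 1 → -25
bin=X63: reorder >= 167 OR hazmat = 1 → -26
bin=X64: reorder >= 196 OR weight BETWEEN 10 AND 35 → 2
bin=X66: reorder >= 196 OR weight BETWEEN 10 AND 35 → 2
bin=X68: reorder >= 196 OR weight BETWEEN 10 AND 35 → 2
bin=X71: reorder >= 167 OR hazmat = 1 → -25
bin=X92: reorder >= 196 OR weight BETWEEN 10 AND 35 → 2
bin=X93: reorder >= 196 OR weight BETWEEN 10 AND 35 → 1
bin=X94: reorder >= 50 OR aisle = 'D1' → 0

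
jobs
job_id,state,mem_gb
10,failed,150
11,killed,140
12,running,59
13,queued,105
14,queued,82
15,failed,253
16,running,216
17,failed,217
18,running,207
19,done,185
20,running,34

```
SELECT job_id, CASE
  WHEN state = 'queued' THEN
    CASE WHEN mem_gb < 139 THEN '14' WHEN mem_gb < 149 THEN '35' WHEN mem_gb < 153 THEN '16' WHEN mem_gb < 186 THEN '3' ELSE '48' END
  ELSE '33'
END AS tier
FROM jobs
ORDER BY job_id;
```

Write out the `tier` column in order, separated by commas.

job_id=10: state='failed' → outer ELSE → 33
job_id=11: state='killed' → outer ELSE → 33
job_id=12: state='running' → outer ELSE → 33
job_id=13: state='queued' → inner[mem_gb < 139] → 14
job_id=14: state='queued' → inner[mem_gb < 139] → 14
job_id=15: state='failed' → outer ELSE → 33
job_id=16: state='running' → outer ELSE → 33
job_id=17: state='failed' → outer ELSE → 33
job_id=18: state='running' → outer ELSE → 33
job_id=19: state='done' → outer ELSE → 33
job_id=20: state='running' → outer ELSE → 33

33, 33, 33, 14, 14, 33, 33, 33, 33, 33, 33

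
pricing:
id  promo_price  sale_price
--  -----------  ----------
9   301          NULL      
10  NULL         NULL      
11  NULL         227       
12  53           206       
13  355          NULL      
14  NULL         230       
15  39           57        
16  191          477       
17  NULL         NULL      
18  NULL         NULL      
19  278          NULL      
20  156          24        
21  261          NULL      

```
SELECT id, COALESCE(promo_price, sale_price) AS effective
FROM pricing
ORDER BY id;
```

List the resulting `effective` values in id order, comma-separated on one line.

301, NULL, 227, 53, 355, 230, 39, 191, NULL, NULL, 278, 156, 261

id=9: promo_price=301 → 301
id=10: promo_price=NULL, sale_price=NULL (all NULL) → NULL
id=11: promo_price=NULL, sale_price=227 → 227
id=12: promo_price=53 → 53
id=13: promo_price=355 → 355
id=14: promo_price=NULL, sale_price=230 → 230
id=15: promo_price=39 → 39
id=16: promo_price=191 → 191
id=17: promo_price=NULL, sale_price=NULL (all NULL) → NULL
id=18: promo_price=NULL, sale_price=NULL (all NULL) → NULL
id=19: promo_price=278 → 278
id=20: promo_price=156 → 156
id=21: promo_price=261 → 261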